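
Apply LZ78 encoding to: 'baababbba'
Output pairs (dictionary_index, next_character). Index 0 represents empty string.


LZ78 encoding steps:
Dictionary: {0: ''}
Step 1: w='' (idx 0), next='b' -> output (0, 'b'), add 'b' as idx 1
Step 2: w='' (idx 0), next='a' -> output (0, 'a'), add 'a' as idx 2
Step 3: w='a' (idx 2), next='b' -> output (2, 'b'), add 'ab' as idx 3
Step 4: w='ab' (idx 3), next='b' -> output (3, 'b'), add 'abb' as idx 4
Step 5: w='b' (idx 1), next='a' -> output (1, 'a'), add 'ba' as idx 5


Encoded: [(0, 'b'), (0, 'a'), (2, 'b'), (3, 'b'), (1, 'a')]


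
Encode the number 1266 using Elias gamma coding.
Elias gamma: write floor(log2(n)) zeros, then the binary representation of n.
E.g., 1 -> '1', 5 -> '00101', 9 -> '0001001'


num_bits = floor(log2(1266)) + 1 = 11
leading_zeros = num_bits - 1 = 10
binary(1266) = 10011110010

Elias gamma(1266) = '0000000000' + '10011110010' = 000000000010011110010 (21 bits)


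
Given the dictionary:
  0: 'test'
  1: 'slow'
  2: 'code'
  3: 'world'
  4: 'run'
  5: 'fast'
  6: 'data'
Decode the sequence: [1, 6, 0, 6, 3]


Look up each index in the dictionary:
  1 -> 'slow'
  6 -> 'data'
  0 -> 'test'
  6 -> 'data'
  3 -> 'world'

Decoded: "slow data test data world"


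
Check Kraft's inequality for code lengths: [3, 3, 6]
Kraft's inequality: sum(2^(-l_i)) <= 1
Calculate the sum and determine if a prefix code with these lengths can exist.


Sum = 2^(-3) + 2^(-3) + 2^(-6)
    = 0.125 + 0.125 + 0.015625
    = 17/64 = 0.265625
Since 0.265625 <= 1, Kraft's inequality IS satisfied.
A prefix code with these lengths CAN exist.

Kraft sum = 0.265625. Satisfied.


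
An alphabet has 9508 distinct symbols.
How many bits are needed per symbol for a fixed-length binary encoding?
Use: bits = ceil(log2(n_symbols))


log2(9508) = 13.2149
Bracket: 2^13 = 8192 < 9508 <= 2^14 = 16384
So ceil(log2(9508)) = 14

bits = ceil(log2(9508)) = ceil(13.2149) = 14 bits


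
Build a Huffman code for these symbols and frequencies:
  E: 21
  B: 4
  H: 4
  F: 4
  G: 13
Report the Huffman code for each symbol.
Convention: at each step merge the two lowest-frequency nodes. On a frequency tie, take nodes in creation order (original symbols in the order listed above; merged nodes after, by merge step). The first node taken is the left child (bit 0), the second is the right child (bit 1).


Huffman tree construction:
Step 1: Merge B(4) + H(4) = 8
Step 2: Merge F(4) + (B+H)(8) = 12
Step 3: Merge (F+(B+H))(12) + G(13) = 25
Step 4: Merge E(21) + ((F+(B+H))+G)(25) = 46
Read each symbol's code off the tree from the root (left child = 0, right child = 1).

Codes:
  E: 0 (length 1)
  B: 1010 (length 4)
  H: 1011 (length 4)
  F: 100 (length 3)
  G: 11 (length 2)
Average code length: 91/46 = 1.9783 bits/symbol


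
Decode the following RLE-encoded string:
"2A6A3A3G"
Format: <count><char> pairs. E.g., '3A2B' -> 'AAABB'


Expanding each <count><char> pair:
  2A -> 'AA'
  6A -> 'AAAAAA'
  3A -> 'AAA'
  3G -> 'GGG'

Decoded = AAAAAAAAAAAGGG


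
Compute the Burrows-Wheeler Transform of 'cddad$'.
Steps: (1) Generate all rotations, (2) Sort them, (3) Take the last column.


Rotations (sorted):
  0: $cddad -> last char: d
  1: ad$cdd -> last char: d
  2: cddad$ -> last char: $
  3: d$cdda -> last char: a
  4: dad$cd -> last char: d
  5: ddad$c -> last char: c


BWT = dd$adc


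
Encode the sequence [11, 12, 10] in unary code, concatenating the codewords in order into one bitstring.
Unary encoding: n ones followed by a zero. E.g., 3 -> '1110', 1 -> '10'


Encode each number as n ones followed by a terminating 0:
  11 -> 111111111110 (12 bits)
  12 -> 1111111111110 (13 bits)
  10 -> 11111111110 (11 bits)
Total length = 12 + 13 + 11 = 36 bits.

Unary([11, 12, 10]) = 111111111110111111111111011111111110 (36 bits)


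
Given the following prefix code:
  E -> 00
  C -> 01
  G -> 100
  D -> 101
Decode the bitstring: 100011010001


Decoding step by step:
Bits 100 -> G
Bits 01 -> C
Bits 101 -> D
Bits 00 -> E
Bits 01 -> C


Decoded message: GCDEC


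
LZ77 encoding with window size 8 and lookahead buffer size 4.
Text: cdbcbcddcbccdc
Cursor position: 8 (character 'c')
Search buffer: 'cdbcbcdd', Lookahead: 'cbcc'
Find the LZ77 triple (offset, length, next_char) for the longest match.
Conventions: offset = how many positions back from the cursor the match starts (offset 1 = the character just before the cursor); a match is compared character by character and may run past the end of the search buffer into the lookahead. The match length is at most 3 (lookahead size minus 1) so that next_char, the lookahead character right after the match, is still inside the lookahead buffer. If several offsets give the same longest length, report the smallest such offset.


Try each offset into the search buffer:
  offset=1 (pos 7, char 'd'): match length 0
  offset=2 (pos 6, char 'd'): match length 0
  offset=3 (pos 5, char 'c'): match length 1
  offset=4 (pos 4, char 'b'): match length 0
  offset=5 (pos 3, char 'c'): match length 3
  offset=6 (pos 2, char 'b'): match length 0
  offset=7 (pos 1, char 'd'): match length 0
  offset=8 (pos 0, char 'c'): match length 1
Longest match has length 3 at offset 5.
next_char = character at position 8 + 3 = 11 -> 'c'

Best match: offset=5, length=3 (matching 'cbc' starting at position 3)
LZ77 triple: (5, 3, 'c')


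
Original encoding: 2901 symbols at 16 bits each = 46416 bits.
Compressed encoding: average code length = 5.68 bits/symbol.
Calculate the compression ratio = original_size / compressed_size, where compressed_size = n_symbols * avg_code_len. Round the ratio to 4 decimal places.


original_size = n_symbols * orig_bits = 2901 * 16 = 46416 bits
compressed_size = n_symbols * avg_code_len = 2901 * 5.68 = 16477.68 bits
ratio = original_size / compressed_size = 46416 / 16477.68 = 2.8169

Compression ratio = 2.8169


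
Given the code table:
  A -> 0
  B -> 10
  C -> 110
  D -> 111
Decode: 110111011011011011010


Decoding:
110 -> C
111 -> D
0 -> A
110 -> C
110 -> C
110 -> C
110 -> C
10 -> B


Result: CDACCCCB


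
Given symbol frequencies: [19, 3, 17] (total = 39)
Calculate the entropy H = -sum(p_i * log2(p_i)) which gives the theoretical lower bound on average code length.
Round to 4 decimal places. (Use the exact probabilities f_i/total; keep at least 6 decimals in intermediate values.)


Per-symbol terms -p_i * log2(p_i) with p_i = f_i/39:
  p = 19/39 = 0.487179: log2(p) = -1.037475, -p*log2(p) = 0.505436
  p = 3/39 = 0.076923: log2(p) = -3.700440, -p*log2(p) = 0.284649
  p = 17/39 = 0.435897: log2(p) = -1.197939, -p*log2(p) = 0.522179
H = 0.505436 + 0.284649 + 0.522179 = 1.312264

H = 1.3123 bits/symbol


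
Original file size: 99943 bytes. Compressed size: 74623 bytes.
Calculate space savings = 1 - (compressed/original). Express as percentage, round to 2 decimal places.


ratio = compressed/original = 74623/99943 = 0.746656
savings = 1 - ratio = 1 - 0.746656 = 0.253344
as a percentage: 0.253344 * 100 = 25.33%

Space savings = 1 - 74623/99943 = 25.33%


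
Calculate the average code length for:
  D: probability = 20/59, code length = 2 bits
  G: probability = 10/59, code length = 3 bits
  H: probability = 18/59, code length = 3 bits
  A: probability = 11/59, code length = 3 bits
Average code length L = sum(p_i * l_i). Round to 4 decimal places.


Weighted contributions p_i * l_i:
  D: (20/59) * 2 = 40/59
  G: (10/59) * 3 = 30/59
  H: (18/59) * 3 = 54/59
  A: (11/59) * 3 = 33/59
Sum = (40 + 30 + 54 + 33)/59 = 157/59

L = 157/59 = 2.6610 bits/symbol


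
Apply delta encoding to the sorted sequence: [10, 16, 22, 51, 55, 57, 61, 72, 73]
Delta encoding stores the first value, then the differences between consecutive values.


First value: 10
Deltas:
  16 - 10 = 6
  22 - 16 = 6
  51 - 22 = 29
  55 - 51 = 4
  57 - 55 = 2
  61 - 57 = 4
  72 - 61 = 11
  73 - 72 = 1


Delta encoded: [10, 6, 6, 29, 4, 2, 4, 11, 1]


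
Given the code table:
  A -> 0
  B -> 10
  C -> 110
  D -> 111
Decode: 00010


Decoding:
0 -> A
0 -> A
0 -> A
10 -> B


Result: AAAB


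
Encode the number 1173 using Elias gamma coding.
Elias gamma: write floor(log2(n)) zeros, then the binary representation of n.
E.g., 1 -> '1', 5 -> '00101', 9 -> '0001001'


num_bits = floor(log2(1173)) + 1 = 11
leading_zeros = num_bits - 1 = 10
binary(1173) = 10010010101

Elias gamma(1173) = '0000000000' + '10010010101' = 000000000010010010101 (21 bits)


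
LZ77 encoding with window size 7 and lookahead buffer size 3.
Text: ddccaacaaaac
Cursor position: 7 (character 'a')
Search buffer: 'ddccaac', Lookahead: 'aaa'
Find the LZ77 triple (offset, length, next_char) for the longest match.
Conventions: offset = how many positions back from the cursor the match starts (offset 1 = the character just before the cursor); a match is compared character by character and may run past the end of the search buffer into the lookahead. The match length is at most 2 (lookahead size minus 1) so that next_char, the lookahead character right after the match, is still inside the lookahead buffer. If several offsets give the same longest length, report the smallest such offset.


Try each offset into the search buffer:
  offset=1 (pos 6, char 'c'): match length 0
  offset=2 (pos 5, char 'a'): match length 1
  offset=3 (pos 4, char 'a'): match length 2
  offset=4 (pos 3, char 'c'): match length 0
  offset=5 (pos 2, char 'c'): match length 0
  offset=6 (pos 1, char 'd'): match length 0
  offset=7 (pos 0, char 'd'): match length 0
Longest match has length 2 at offset 3.
next_char = character at position 7 + 2 = 9 -> 'a'

Best match: offset=3, length=2 (matching 'aa' starting at position 4)
LZ77 triple: (3, 2, 'a')


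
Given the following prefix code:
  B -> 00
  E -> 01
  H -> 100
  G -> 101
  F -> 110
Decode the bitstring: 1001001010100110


Decoding step by step:
Bits 100 -> H
Bits 100 -> H
Bits 101 -> G
Bits 01 -> E
Bits 00 -> B
Bits 110 -> F


Decoded message: HHGEBF


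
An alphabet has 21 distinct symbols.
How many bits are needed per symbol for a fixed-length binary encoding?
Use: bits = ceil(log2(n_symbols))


log2(21) = 4.3923
Bracket: 2^4 = 16 < 21 <= 2^5 = 32
So ceil(log2(21)) = 5

bits = ceil(log2(21)) = ceil(4.3923) = 5 bits


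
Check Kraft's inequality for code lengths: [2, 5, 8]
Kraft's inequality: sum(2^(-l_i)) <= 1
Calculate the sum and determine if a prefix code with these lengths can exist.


Sum = 2^(-2) + 2^(-5) + 2^(-8)
    = 0.25 + 0.03125 + 0.00390625
    = 73/256 = 0.28515625
Since 0.28515625 <= 1, Kraft's inequality IS satisfied.
A prefix code with these lengths CAN exist.

Kraft sum = 0.28515625. Satisfied.


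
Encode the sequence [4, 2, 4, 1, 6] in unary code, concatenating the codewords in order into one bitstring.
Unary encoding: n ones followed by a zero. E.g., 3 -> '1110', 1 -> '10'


Encode each number as n ones followed by a terminating 0:
  4 -> 11110 (5 bits)
  2 -> 110 (3 bits)
  4 -> 11110 (5 bits)
  1 -> 10 (2 bits)
  6 -> 1111110 (7 bits)
Total length = 5 + 3 + 5 + 2 + 7 = 22 bits.

Unary([4, 2, 4, 1, 6]) = 1111011011110101111110 (22 bits)


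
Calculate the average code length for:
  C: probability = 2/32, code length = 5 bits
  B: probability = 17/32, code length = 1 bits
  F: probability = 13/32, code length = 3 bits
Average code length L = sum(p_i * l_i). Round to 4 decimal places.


Weighted contributions p_i * l_i:
  C: (2/32) * 5 = 10/32
  B: (17/32) * 1 = 17/32
  F: (13/32) * 3 = 39/32
Sum = (10 + 17 + 39)/32 = 66/32

L = 66/32 = 2.0625 bits/symbol


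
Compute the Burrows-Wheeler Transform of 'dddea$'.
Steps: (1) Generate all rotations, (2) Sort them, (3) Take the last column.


Rotations (sorted):
  0: $dddea -> last char: a
  1: a$ddde -> last char: e
  2: dddea$ -> last char: $
  3: ddea$d -> last char: d
  4: dea$dd -> last char: d
  5: ea$ddd -> last char: d


BWT = ae$ddd


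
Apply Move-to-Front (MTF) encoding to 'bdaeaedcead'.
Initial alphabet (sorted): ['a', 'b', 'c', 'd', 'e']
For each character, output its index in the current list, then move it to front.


MTF encoding:
'b': index 1 in ['a', 'b', 'c', 'd', 'e'] -> ['b', 'a', 'c', 'd', 'e']
'd': index 3 in ['b', 'a', 'c', 'd', 'e'] -> ['d', 'b', 'a', 'c', 'e']
'a': index 2 in ['d', 'b', 'a', 'c', 'e'] -> ['a', 'd', 'b', 'c', 'e']
'e': index 4 in ['a', 'd', 'b', 'c', 'e'] -> ['e', 'a', 'd', 'b', 'c']
'a': index 1 in ['e', 'a', 'd', 'b', 'c'] -> ['a', 'e', 'd', 'b', 'c']
'e': index 1 in ['a', 'e', 'd', 'b', 'c'] -> ['e', 'a', 'd', 'b', 'c']
'd': index 2 in ['e', 'a', 'd', 'b', 'c'] -> ['d', 'e', 'a', 'b', 'c']
'c': index 4 in ['d', 'e', 'a', 'b', 'c'] -> ['c', 'd', 'e', 'a', 'b']
'e': index 2 in ['c', 'd', 'e', 'a', 'b'] -> ['e', 'c', 'd', 'a', 'b']
'a': index 3 in ['e', 'c', 'd', 'a', 'b'] -> ['a', 'e', 'c', 'd', 'b']
'd': index 3 in ['a', 'e', 'c', 'd', 'b'] -> ['d', 'a', 'e', 'c', 'b']


Output: [1, 3, 2, 4, 1, 1, 2, 4, 2, 3, 3]


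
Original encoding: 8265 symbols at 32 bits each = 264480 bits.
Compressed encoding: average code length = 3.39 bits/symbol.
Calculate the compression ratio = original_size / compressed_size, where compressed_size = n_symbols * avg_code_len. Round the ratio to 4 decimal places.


original_size = n_symbols * orig_bits = 8265 * 32 = 264480 bits
compressed_size = n_symbols * avg_code_len = 8265 * 3.39 = 28018.35 bits
ratio = original_size / compressed_size = 264480 / 28018.35 = 9.4395

Compression ratio = 9.4395


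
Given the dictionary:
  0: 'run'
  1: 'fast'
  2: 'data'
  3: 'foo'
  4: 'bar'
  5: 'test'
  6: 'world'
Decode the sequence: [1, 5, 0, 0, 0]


Look up each index in the dictionary:
  1 -> 'fast'
  5 -> 'test'
  0 -> 'run'
  0 -> 'run'
  0 -> 'run'

Decoded: "fast test run run run"


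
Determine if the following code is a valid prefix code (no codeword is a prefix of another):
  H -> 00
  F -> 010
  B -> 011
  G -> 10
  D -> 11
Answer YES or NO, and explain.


Checking each pair (does one codeword prefix another?):
  H='00' vs F='010': no prefix
  H='00' vs B='011': no prefix
  H='00' vs G='10': no prefix
  H='00' vs D='11': no prefix
  F='010' vs H='00': no prefix
  F='010' vs B='011': no prefix
  F='010' vs G='10': no prefix
  F='010' vs D='11': no prefix
  B='011' vs H='00': no prefix
  B='011' vs F='010': no prefix
  B='011' vs G='10': no prefix
  B='011' vs D='11': no prefix
  G='10' vs H='00': no prefix
  G='10' vs F='010': no prefix
  G='10' vs B='011': no prefix
  G='10' vs D='11': no prefix
  D='11' vs H='00': no prefix
  D='11' vs F='010': no prefix
  D='11' vs B='011': no prefix
  D='11' vs G='10': no prefix
No violation found over all pairs.

YES -- this is a valid prefix code. No codeword is a prefix of any other codeword.


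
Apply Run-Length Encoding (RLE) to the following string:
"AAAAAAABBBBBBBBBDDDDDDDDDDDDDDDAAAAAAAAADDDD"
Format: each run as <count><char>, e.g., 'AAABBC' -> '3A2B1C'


Scanning runs left to right:
  i=0: run of 'A' x 7 -> '7A'
  i=7: run of 'B' x 9 -> '9B'
  i=16: run of 'D' x 15 -> '15D'
  i=31: run of 'A' x 9 -> '9A'
  i=40: run of 'D' x 4 -> '4D'

RLE = 7A9B15D9A4D


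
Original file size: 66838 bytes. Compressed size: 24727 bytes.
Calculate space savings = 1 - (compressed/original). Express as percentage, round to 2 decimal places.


ratio = compressed/original = 24727/66838 = 0.369954
savings = 1 - ratio = 1 - 0.369954 = 0.630046
as a percentage: 0.630046 * 100 = 63.0%

Space savings = 1 - 24727/66838 = 63.0%


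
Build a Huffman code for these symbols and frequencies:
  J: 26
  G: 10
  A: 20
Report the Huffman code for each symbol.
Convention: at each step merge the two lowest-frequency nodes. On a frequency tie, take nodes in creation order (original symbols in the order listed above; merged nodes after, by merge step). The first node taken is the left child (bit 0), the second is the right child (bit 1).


Huffman tree construction:
Step 1: Merge G(10) + A(20) = 30
Step 2: Merge J(26) + (G+A)(30) = 56
Read each symbol's code off the tree from the root (left child = 0, right child = 1).

Codes:
  J: 0 (length 1)
  G: 10 (length 2)
  A: 11 (length 2)
Average code length: 86/56 = 1.5357 bits/symbol


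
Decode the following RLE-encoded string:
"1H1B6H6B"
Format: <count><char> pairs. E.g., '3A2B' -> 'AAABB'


Expanding each <count><char> pair:
  1H -> 'H'
  1B -> 'B'
  6H -> 'HHHHHH'
  6B -> 'BBBBBB'

Decoded = HBHHHHHHBBBBBB


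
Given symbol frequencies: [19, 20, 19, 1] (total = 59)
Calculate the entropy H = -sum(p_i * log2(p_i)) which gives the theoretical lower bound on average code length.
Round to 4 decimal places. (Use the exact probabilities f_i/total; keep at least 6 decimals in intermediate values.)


Per-symbol terms -p_i * log2(p_i) with p_i = f_i/59:
  p = 19/59 = 0.322034: log2(p) = -1.634716, -p*log2(p) = 0.526434
  p = 20/59 = 0.338983: log2(p) = -1.560715, -p*log2(p) = 0.529056
  p = 19/59 = 0.322034: log2(p) = -1.634716, -p*log2(p) = 0.526434
  p = 1/59 = 0.016949: log2(p) = -5.882643, -p*log2(p) = 0.099706
H = 0.526434 + 0.529056 + 0.526434 + 0.099706 = 1.681630

H = 1.6816 bits/symbol


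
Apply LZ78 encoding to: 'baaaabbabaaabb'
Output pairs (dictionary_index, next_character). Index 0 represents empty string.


LZ78 encoding steps:
Dictionary: {0: ''}
Step 1: w='' (idx 0), next='b' -> output (0, 'b'), add 'b' as idx 1
Step 2: w='' (idx 0), next='a' -> output (0, 'a'), add 'a' as idx 2
Step 3: w='a' (idx 2), next='a' -> output (2, 'a'), add 'aa' as idx 3
Step 4: w='a' (idx 2), next='b' -> output (2, 'b'), add 'ab' as idx 4
Step 5: w='b' (idx 1), next='a' -> output (1, 'a'), add 'ba' as idx 5
Step 6: w='ba' (idx 5), next='a' -> output (5, 'a'), add 'baa' as idx 6
Step 7: w='ab' (idx 4), next='b' -> output (4, 'b'), add 'abb' as idx 7


Encoded: [(0, 'b'), (0, 'a'), (2, 'a'), (2, 'b'), (1, 'a'), (5, 'a'), (4, 'b')]


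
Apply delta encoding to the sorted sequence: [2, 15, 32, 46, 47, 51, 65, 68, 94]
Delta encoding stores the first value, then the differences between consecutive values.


First value: 2
Deltas:
  15 - 2 = 13
  32 - 15 = 17
  46 - 32 = 14
  47 - 46 = 1
  51 - 47 = 4
  65 - 51 = 14
  68 - 65 = 3
  94 - 68 = 26


Delta encoded: [2, 13, 17, 14, 1, 4, 14, 3, 26]


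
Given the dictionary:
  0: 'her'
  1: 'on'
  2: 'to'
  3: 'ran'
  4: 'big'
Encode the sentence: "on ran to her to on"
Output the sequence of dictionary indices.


Look up each word in the dictionary:
  'on' -> 1
  'ran' -> 3
  'to' -> 2
  'her' -> 0
  'to' -> 2
  'on' -> 1

Encoded: [1, 3, 2, 0, 2, 1]


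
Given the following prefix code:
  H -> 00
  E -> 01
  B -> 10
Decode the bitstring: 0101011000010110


Decoding step by step:
Bits 01 -> E
Bits 01 -> E
Bits 01 -> E
Bits 10 -> B
Bits 00 -> H
Bits 01 -> E
Bits 01 -> E
Bits 10 -> B


Decoded message: EEEBHEEB


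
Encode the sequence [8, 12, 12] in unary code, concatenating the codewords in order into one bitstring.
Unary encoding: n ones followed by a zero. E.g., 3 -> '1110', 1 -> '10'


Encode each number as n ones followed by a terminating 0:
  8 -> 111111110 (9 bits)
  12 -> 1111111111110 (13 bits)
  12 -> 1111111111110 (13 bits)
Total length = 9 + 13 + 13 = 35 bits.

Unary([8, 12, 12]) = 11111111011111111111101111111111110 (35 bits)


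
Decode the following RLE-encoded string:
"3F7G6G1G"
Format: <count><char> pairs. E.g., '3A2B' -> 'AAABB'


Expanding each <count><char> pair:
  3F -> 'FFF'
  7G -> 'GGGGGGG'
  6G -> 'GGGGGG'
  1G -> 'G'

Decoded = FFFGGGGGGGGGGGGGG


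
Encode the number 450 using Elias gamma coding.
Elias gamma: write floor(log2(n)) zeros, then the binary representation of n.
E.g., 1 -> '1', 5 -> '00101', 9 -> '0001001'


num_bits = floor(log2(450)) + 1 = 9
leading_zeros = num_bits - 1 = 8
binary(450) = 111000010

Elias gamma(450) = '00000000' + '111000010' = 00000000111000010 (17 bits)


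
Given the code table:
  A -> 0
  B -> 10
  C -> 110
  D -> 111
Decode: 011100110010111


Decoding:
0 -> A
111 -> D
0 -> A
0 -> A
110 -> C
0 -> A
10 -> B
111 -> D


Result: ADAACABD


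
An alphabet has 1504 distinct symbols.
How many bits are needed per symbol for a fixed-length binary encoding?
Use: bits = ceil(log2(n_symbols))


log2(1504) = 10.5546
Bracket: 2^10 = 1024 < 1504 <= 2^11 = 2048
So ceil(log2(1504)) = 11

bits = ceil(log2(1504)) = ceil(10.5546) = 11 bits


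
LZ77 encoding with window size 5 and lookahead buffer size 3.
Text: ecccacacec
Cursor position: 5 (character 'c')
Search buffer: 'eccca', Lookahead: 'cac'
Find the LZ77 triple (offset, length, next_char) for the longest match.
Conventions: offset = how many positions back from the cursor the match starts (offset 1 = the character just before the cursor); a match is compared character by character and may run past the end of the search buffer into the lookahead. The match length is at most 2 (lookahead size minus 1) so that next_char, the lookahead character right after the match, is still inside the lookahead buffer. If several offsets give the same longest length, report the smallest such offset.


Try each offset into the search buffer:
  offset=1 (pos 4, char 'a'): match length 0
  offset=2 (pos 3, char 'c'): match length 2
  offset=3 (pos 2, char 'c'): match length 1
  offset=4 (pos 1, char 'c'): match length 1
  offset=5 (pos 0, char 'e'): match length 0
Longest match has length 2 at offset 2.
next_char = character at position 5 + 2 = 7 -> 'c'

Best match: offset=2, length=2 (matching 'ca' starting at position 3)
LZ77 triple: (2, 2, 'c')


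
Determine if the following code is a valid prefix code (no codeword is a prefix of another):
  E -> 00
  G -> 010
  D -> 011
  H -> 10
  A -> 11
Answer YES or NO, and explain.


Checking each pair (does one codeword prefix another?):
  E='00' vs G='010': no prefix
  E='00' vs D='011': no prefix
  E='00' vs H='10': no prefix
  E='00' vs A='11': no prefix
  G='010' vs E='00': no prefix
  G='010' vs D='011': no prefix
  G='010' vs H='10': no prefix
  G='010' vs A='11': no prefix
  D='011' vs E='00': no prefix
  D='011' vs G='010': no prefix
  D='011' vs H='10': no prefix
  D='011' vs A='11': no prefix
  H='10' vs E='00': no prefix
  H='10' vs G='010': no prefix
  H='10' vs D='011': no prefix
  H='10' vs A='11': no prefix
  A='11' vs E='00': no prefix
  A='11' vs G='010': no prefix
  A='11' vs D='011': no prefix
  A='11' vs H='10': no prefix
No violation found over all pairs.

YES -- this is a valid prefix code. No codeword is a prefix of any other codeword.


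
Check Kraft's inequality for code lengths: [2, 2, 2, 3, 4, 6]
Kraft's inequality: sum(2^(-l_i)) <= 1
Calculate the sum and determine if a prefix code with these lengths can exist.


Sum = 2^(-2) + 2^(-2) + 2^(-2) + 2^(-3) + 2^(-4) + 2^(-6)
    = 0.25 + 0.25 + 0.25 + 0.125 + 0.0625 + 0.015625
    = 61/64 = 0.953125
Since 0.953125 <= 1, Kraft's inequality IS satisfied.
A prefix code with these lengths CAN exist.

Kraft sum = 0.953125. Satisfied.


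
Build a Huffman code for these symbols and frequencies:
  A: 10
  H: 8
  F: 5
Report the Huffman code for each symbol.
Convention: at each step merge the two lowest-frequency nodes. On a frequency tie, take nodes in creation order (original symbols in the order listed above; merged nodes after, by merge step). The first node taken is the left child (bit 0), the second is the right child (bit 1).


Huffman tree construction:
Step 1: Merge F(5) + H(8) = 13
Step 2: Merge A(10) + (F+H)(13) = 23
Read each symbol's code off the tree from the root (left child = 0, right child = 1).

Codes:
  A: 0 (length 1)
  H: 11 (length 2)
  F: 10 (length 2)
Average code length: 36/23 = 1.5652 bits/symbol


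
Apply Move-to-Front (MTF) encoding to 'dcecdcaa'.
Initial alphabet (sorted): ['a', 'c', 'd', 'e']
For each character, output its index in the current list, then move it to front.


MTF encoding:
'd': index 2 in ['a', 'c', 'd', 'e'] -> ['d', 'a', 'c', 'e']
'c': index 2 in ['d', 'a', 'c', 'e'] -> ['c', 'd', 'a', 'e']
'e': index 3 in ['c', 'd', 'a', 'e'] -> ['e', 'c', 'd', 'a']
'c': index 1 in ['e', 'c', 'd', 'a'] -> ['c', 'e', 'd', 'a']
'd': index 2 in ['c', 'e', 'd', 'a'] -> ['d', 'c', 'e', 'a']
'c': index 1 in ['d', 'c', 'e', 'a'] -> ['c', 'd', 'e', 'a']
'a': index 3 in ['c', 'd', 'e', 'a'] -> ['a', 'c', 'd', 'e']
'a': index 0 in ['a', 'c', 'd', 'e'] -> ['a', 'c', 'd', 'e']


Output: [2, 2, 3, 1, 2, 1, 3, 0]


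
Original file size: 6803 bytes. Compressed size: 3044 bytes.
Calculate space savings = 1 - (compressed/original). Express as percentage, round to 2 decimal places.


ratio = compressed/original = 3044/6803 = 0.44745
savings = 1 - ratio = 1 - 0.44745 = 0.55255
as a percentage: 0.55255 * 100 = 55.26%

Space savings = 1 - 3044/6803 = 55.26%


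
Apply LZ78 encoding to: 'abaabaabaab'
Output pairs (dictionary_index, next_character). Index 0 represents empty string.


LZ78 encoding steps:
Dictionary: {0: ''}
Step 1: w='' (idx 0), next='a' -> output (0, 'a'), add 'a' as idx 1
Step 2: w='' (idx 0), next='b' -> output (0, 'b'), add 'b' as idx 2
Step 3: w='a' (idx 1), next='a' -> output (1, 'a'), add 'aa' as idx 3
Step 4: w='b' (idx 2), next='a' -> output (2, 'a'), add 'ba' as idx 4
Step 5: w='a' (idx 1), next='b' -> output (1, 'b'), add 'ab' as idx 5
Step 6: w='aa' (idx 3), next='b' -> output (3, 'b'), add 'aab' as idx 6


Encoded: [(0, 'a'), (0, 'b'), (1, 'a'), (2, 'a'), (1, 'b'), (3, 'b')]


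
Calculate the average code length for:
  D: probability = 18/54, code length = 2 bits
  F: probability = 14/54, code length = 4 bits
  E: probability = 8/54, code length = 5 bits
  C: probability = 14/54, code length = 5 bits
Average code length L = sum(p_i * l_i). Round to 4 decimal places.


Weighted contributions p_i * l_i:
  D: (18/54) * 2 = 36/54
  F: (14/54) * 4 = 56/54
  E: (8/54) * 5 = 40/54
  C: (14/54) * 5 = 70/54
Sum = (36 + 56 + 40 + 70)/54 = 202/54

L = 202/54 = 3.7407 bits/symbol


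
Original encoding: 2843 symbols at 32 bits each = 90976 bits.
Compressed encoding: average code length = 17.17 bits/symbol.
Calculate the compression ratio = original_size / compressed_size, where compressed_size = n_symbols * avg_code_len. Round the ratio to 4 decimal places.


original_size = n_symbols * orig_bits = 2843 * 32 = 90976 bits
compressed_size = n_symbols * avg_code_len = 2843 * 17.17 = 48814.31 bits
ratio = original_size / compressed_size = 90976 / 48814.31 = 1.8637

Compression ratio = 1.8637


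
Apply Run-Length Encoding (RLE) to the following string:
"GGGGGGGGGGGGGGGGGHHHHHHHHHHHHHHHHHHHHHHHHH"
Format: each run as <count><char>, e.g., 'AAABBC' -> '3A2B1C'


Scanning runs left to right:
  i=0: run of 'G' x 17 -> '17G'
  i=17: run of 'H' x 25 -> '25H'

RLE = 17G25H


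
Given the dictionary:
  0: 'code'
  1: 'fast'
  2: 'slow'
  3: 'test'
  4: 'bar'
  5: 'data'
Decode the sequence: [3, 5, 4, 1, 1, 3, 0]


Look up each index in the dictionary:
  3 -> 'test'
  5 -> 'data'
  4 -> 'bar'
  1 -> 'fast'
  1 -> 'fast'
  3 -> 'test'
  0 -> 'code'

Decoded: "test data bar fast fast test code"


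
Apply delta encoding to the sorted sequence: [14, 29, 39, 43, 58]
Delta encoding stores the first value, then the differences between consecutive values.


First value: 14
Deltas:
  29 - 14 = 15
  39 - 29 = 10
  43 - 39 = 4
  58 - 43 = 15


Delta encoded: [14, 15, 10, 4, 15]


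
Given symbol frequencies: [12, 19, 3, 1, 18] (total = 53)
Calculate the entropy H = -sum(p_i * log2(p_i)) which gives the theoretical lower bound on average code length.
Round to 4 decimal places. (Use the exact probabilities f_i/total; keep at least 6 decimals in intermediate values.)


Per-symbol terms -p_i * log2(p_i) with p_i = f_i/53:
  p = 12/53 = 0.226415: log2(p) = -2.142958, -p*log2(p) = 0.485198
  p = 19/53 = 0.358491: log2(p) = -1.479993, -p*log2(p) = 0.530564
  p = 3/53 = 0.056604: log2(p) = -4.142958, -p*log2(p) = 0.234507
  p = 1/53 = 0.018868: log2(p) = -5.727920, -p*log2(p) = 0.108074
  p = 18/53 = 0.339623: log2(p) = -1.557995, -p*log2(p) = 0.529131
H = 0.485198 + 0.530564 + 0.234507 + 0.108074 + 0.529131 = 1.887474

H = 1.8875 bits/symbol


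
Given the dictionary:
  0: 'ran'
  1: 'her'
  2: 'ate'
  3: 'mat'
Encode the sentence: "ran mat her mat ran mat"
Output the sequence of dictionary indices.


Look up each word in the dictionary:
  'ran' -> 0
  'mat' -> 3
  'her' -> 1
  'mat' -> 3
  'ran' -> 0
  'mat' -> 3

Encoded: [0, 3, 1, 3, 0, 3]


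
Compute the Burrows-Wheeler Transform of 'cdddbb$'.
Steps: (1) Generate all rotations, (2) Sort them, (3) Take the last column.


Rotations (sorted):
  0: $cdddbb -> last char: b
  1: b$cdddb -> last char: b
  2: bb$cddd -> last char: d
  3: cdddbb$ -> last char: $
  4: dbb$cdd -> last char: d
  5: ddbb$cd -> last char: d
  6: dddbb$c -> last char: c


BWT = bbd$ddc


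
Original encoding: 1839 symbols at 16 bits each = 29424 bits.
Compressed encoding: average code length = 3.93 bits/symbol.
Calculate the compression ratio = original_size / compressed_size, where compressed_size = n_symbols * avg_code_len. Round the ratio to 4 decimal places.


original_size = n_symbols * orig_bits = 1839 * 16 = 29424 bits
compressed_size = n_symbols * avg_code_len = 1839 * 3.93 = 7227.27 bits
ratio = original_size / compressed_size = 29424 / 7227.27 = 4.0712

Compression ratio = 4.0712


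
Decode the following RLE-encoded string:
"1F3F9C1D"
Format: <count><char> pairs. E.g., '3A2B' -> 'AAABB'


Expanding each <count><char> pair:
  1F -> 'F'
  3F -> 'FFF'
  9C -> 'CCCCCCCCC'
  1D -> 'D'

Decoded = FFFFCCCCCCCCCD


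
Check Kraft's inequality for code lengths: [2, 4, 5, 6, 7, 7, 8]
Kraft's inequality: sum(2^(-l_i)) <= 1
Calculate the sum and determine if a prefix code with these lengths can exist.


Sum = 2^(-2) + 2^(-4) + 2^(-5) + 2^(-6) + 2^(-7) + 2^(-7) + 2^(-8)
    = 0.25 + 0.0625 + 0.03125 + 0.015625 + 0.0078125 + 0.0078125 + 0.00390625
    = 97/256 = 0.37890625
Since 0.37890625 <= 1, Kraft's inequality IS satisfied.
A prefix code with these lengths CAN exist.

Kraft sum = 0.37890625. Satisfied.


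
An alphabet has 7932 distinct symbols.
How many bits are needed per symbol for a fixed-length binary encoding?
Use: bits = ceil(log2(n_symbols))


log2(7932) = 12.9535
Bracket: 2^12 = 4096 < 7932 <= 2^13 = 8192
So ceil(log2(7932)) = 13

bits = ceil(log2(7932)) = ceil(12.9535) = 13 bits


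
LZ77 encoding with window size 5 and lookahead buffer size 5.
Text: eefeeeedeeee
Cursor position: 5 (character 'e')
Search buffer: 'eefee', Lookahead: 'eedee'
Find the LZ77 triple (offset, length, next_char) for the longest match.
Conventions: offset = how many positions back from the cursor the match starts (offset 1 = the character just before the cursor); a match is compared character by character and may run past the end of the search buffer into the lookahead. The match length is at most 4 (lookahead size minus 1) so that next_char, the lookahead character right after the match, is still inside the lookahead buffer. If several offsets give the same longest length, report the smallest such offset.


Try each offset into the search buffer:
  offset=1 (pos 4, char 'e'): match length 2
  offset=2 (pos 3, char 'e'): match length 2
  offset=3 (pos 2, char 'f'): match length 0
  offset=4 (pos 1, char 'e'): match length 1
  offset=5 (pos 0, char 'e'): match length 2
Longest match has length 2, found at offsets 1, 2, 5; take the smallest, offset 1.
next_char = character at position 5 + 2 = 7 -> 'd'

Best match: offset=1, length=2 (matching 'ee' starting at position 4)
LZ77 triple: (1, 2, 'd')


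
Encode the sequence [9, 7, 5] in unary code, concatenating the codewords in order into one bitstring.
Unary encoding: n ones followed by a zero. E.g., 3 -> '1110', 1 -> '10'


Encode each number as n ones followed by a terminating 0:
  9 -> 1111111110 (10 bits)
  7 -> 11111110 (8 bits)
  5 -> 111110 (6 bits)
Total length = 10 + 8 + 6 = 24 bits.

Unary([9, 7, 5]) = 111111111011111110111110 (24 bits)


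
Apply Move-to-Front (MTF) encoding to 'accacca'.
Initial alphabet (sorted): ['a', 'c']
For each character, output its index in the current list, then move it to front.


MTF encoding:
'a': index 0 in ['a', 'c'] -> ['a', 'c']
'c': index 1 in ['a', 'c'] -> ['c', 'a']
'c': index 0 in ['c', 'a'] -> ['c', 'a']
'a': index 1 in ['c', 'a'] -> ['a', 'c']
'c': index 1 in ['a', 'c'] -> ['c', 'a']
'c': index 0 in ['c', 'a'] -> ['c', 'a']
'a': index 1 in ['c', 'a'] -> ['a', 'c']


Output: [0, 1, 0, 1, 1, 0, 1]


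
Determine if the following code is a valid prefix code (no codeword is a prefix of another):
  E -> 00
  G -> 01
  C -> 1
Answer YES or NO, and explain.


Checking each pair (does one codeword prefix another?):
  E='00' vs G='01': no prefix
  E='00' vs C='1': no prefix
  G='01' vs E='00': no prefix
  G='01' vs C='1': no prefix
  C='1' vs E='00': no prefix
  C='1' vs G='01': no prefix
No violation found over all pairs.

YES -- this is a valid prefix code. No codeword is a prefix of any other codeword.


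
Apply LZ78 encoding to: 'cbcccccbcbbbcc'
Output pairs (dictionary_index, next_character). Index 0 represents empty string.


LZ78 encoding steps:
Dictionary: {0: ''}
Step 1: w='' (idx 0), next='c' -> output (0, 'c'), add 'c' as idx 1
Step 2: w='' (idx 0), next='b' -> output (0, 'b'), add 'b' as idx 2
Step 3: w='c' (idx 1), next='c' -> output (1, 'c'), add 'cc' as idx 3
Step 4: w='cc' (idx 3), next='c' -> output (3, 'c'), add 'ccc' as idx 4
Step 5: w='b' (idx 2), next='c' -> output (2, 'c'), add 'bc' as idx 5
Step 6: w='b' (idx 2), next='b' -> output (2, 'b'), add 'bb' as idx 6
Step 7: w='bc' (idx 5), next='c' -> output (5, 'c'), add 'bcc' as idx 7


Encoded: [(0, 'c'), (0, 'b'), (1, 'c'), (3, 'c'), (2, 'c'), (2, 'b'), (5, 'c')]


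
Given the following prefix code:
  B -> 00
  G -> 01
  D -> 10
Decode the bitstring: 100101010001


Decoding step by step:
Bits 10 -> D
Bits 01 -> G
Bits 01 -> G
Bits 01 -> G
Bits 00 -> B
Bits 01 -> G


Decoded message: DGGGBG


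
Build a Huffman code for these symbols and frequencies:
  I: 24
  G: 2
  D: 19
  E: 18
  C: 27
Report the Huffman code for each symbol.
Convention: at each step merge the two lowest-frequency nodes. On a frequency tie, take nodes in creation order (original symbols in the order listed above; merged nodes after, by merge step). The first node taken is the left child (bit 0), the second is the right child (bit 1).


Huffman tree construction:
Step 1: Merge G(2) + E(18) = 20
Step 2: Merge D(19) + (G+E)(20) = 39
Step 3: Merge I(24) + C(27) = 51
Step 4: Merge (D+(G+E))(39) + (I+C)(51) = 90
Read each symbol's code off the tree from the root (left child = 0, right child = 1).

Codes:
  I: 10 (length 2)
  G: 010 (length 3)
  D: 00 (length 2)
  E: 011 (length 3)
  C: 11 (length 2)
Average code length: 200/90 = 2.2222 bits/symbol


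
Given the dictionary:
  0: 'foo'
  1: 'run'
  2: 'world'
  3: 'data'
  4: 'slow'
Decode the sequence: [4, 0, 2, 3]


Look up each index in the dictionary:
  4 -> 'slow'
  0 -> 'foo'
  2 -> 'world'
  3 -> 'data'

Decoded: "slow foo world data"


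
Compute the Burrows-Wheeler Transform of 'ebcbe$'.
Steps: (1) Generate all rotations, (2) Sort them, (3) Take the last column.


Rotations (sorted):
  0: $ebcbe -> last char: e
  1: bcbe$e -> last char: e
  2: be$ebc -> last char: c
  3: cbe$eb -> last char: b
  4: e$ebcb -> last char: b
  5: ebcbe$ -> last char: $


BWT = eecbb$


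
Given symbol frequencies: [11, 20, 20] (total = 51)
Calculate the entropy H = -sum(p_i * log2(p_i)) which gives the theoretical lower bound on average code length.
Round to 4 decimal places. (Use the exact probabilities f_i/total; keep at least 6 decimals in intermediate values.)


Per-symbol terms -p_i * log2(p_i) with p_i = f_i/51:
  p = 11/51 = 0.215686: log2(p) = -2.212994, -p*log2(p) = 0.477312
  p = 20/51 = 0.392157: log2(p) = -1.350497, -p*log2(p) = 0.529607
  p = 20/51 = 0.392157: log2(p) = -1.350497, -p*log2(p) = 0.529607
H = 0.477312 + 0.529607 + 0.529607 = 1.536526

H = 1.5365 bits/symbol


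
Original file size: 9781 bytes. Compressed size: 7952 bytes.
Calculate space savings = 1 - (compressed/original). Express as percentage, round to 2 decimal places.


ratio = compressed/original = 7952/9781 = 0.813005
savings = 1 - ratio = 1 - 0.813005 = 0.186995
as a percentage: 0.186995 * 100 = 18.7%

Space savings = 1 - 7952/9781 = 18.7%


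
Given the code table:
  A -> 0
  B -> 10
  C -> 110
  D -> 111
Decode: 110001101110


Decoding:
110 -> C
0 -> A
0 -> A
110 -> C
111 -> D
0 -> A


Result: CAACDA


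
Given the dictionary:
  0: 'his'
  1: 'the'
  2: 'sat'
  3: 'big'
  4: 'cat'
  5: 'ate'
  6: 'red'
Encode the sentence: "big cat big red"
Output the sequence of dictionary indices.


Look up each word in the dictionary:
  'big' -> 3
  'cat' -> 4
  'big' -> 3
  'red' -> 6

Encoded: [3, 4, 3, 6]


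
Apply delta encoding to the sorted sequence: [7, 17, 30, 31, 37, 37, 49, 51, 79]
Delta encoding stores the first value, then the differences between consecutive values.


First value: 7
Deltas:
  17 - 7 = 10
  30 - 17 = 13
  31 - 30 = 1
  37 - 31 = 6
  37 - 37 = 0
  49 - 37 = 12
  51 - 49 = 2
  79 - 51 = 28


Delta encoded: [7, 10, 13, 1, 6, 0, 12, 2, 28]


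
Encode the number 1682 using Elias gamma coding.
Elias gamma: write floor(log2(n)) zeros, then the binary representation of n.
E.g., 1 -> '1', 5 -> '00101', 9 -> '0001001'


num_bits = floor(log2(1682)) + 1 = 11
leading_zeros = num_bits - 1 = 10
binary(1682) = 11010010010

Elias gamma(1682) = '0000000000' + '11010010010' = 000000000011010010010 (21 bits)


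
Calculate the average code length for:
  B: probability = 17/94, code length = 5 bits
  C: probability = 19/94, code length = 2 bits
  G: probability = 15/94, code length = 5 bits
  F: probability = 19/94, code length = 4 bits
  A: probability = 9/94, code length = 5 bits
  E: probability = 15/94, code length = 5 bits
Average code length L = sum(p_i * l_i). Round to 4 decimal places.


Weighted contributions p_i * l_i:
  B: (17/94) * 5 = 85/94
  C: (19/94) * 2 = 38/94
  G: (15/94) * 5 = 75/94
  F: (19/94) * 4 = 76/94
  A: (9/94) * 5 = 45/94
  E: (15/94) * 5 = 75/94
Sum = (85 + 38 + 75 + 76 + 45 + 75)/94 = 394/94

L = 394/94 = 4.1915 bits/symbol


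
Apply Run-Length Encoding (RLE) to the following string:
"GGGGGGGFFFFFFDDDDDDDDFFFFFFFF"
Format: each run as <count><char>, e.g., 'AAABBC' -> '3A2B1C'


Scanning runs left to right:
  i=0: run of 'G' x 7 -> '7G'
  i=7: run of 'F' x 6 -> '6F'
  i=13: run of 'D' x 8 -> '8D'
  i=21: run of 'F' x 8 -> '8F'

RLE = 7G6F8D8F


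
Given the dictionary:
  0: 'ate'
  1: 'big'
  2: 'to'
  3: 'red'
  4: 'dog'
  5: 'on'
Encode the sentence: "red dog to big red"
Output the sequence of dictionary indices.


Look up each word in the dictionary:
  'red' -> 3
  'dog' -> 4
  'to' -> 2
  'big' -> 1
  'red' -> 3

Encoded: [3, 4, 2, 1, 3]


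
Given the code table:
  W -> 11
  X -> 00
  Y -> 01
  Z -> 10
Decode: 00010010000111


Decoding:
00 -> X
01 -> Y
00 -> X
10 -> Z
00 -> X
01 -> Y
11 -> W


Result: XYXZXYW


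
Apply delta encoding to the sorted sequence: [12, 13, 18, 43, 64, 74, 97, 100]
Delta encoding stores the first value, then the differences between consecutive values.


First value: 12
Deltas:
  13 - 12 = 1
  18 - 13 = 5
  43 - 18 = 25
  64 - 43 = 21
  74 - 64 = 10
  97 - 74 = 23
  100 - 97 = 3


Delta encoded: [12, 1, 5, 25, 21, 10, 23, 3]


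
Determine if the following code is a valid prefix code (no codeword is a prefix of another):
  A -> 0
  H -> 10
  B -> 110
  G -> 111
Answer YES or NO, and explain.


Checking each pair (does one codeword prefix another?):
  A='0' vs H='10': no prefix
  A='0' vs B='110': no prefix
  A='0' vs G='111': no prefix
  H='10' vs A='0': no prefix
  H='10' vs B='110': no prefix
  H='10' vs G='111': no prefix
  B='110' vs A='0': no prefix
  B='110' vs H='10': no prefix
  B='110' vs G='111': no prefix
  G='111' vs A='0': no prefix
  G='111' vs H='10': no prefix
  G='111' vs B='110': no prefix
No violation found over all pairs.

YES -- this is a valid prefix code. No codeword is a prefix of any other codeword.


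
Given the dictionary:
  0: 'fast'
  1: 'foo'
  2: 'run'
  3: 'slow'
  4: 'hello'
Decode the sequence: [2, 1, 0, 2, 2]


Look up each index in the dictionary:
  2 -> 'run'
  1 -> 'foo'
  0 -> 'fast'
  2 -> 'run'
  2 -> 'run'

Decoded: "run foo fast run run"
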